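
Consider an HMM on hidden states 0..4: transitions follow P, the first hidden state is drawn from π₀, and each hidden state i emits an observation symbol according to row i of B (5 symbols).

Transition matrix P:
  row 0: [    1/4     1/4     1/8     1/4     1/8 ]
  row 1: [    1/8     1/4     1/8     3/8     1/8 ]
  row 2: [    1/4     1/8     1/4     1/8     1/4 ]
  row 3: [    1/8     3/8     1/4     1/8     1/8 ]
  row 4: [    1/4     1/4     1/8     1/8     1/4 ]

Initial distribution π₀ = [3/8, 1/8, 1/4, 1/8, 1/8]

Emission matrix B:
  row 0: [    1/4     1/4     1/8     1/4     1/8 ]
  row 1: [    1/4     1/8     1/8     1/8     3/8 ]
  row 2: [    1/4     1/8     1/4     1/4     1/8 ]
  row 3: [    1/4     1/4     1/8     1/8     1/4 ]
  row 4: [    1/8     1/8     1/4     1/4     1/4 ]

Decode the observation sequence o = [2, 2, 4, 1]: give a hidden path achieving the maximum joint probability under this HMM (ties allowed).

path = [2, 4, 1, 3]

t=0: δ = [4.688e-02, 1.562e-02, 6.250e-02, 1.562e-02, 3.125e-02]  (obs o_0=2)
t=1: δ = [1.953e-03, 1.465e-03, 3.906e-03, 1.465e-03, 3.906e-03]  ψ = [2, 0, 2, 0, 2]  (obs o_1=2)
t=2: δ = [1.221e-04, 3.662e-04, 1.221e-04, 1.373e-04, 2.441e-04]  ψ = [2, 4, 2, 1, 2]  (obs o_2=4)
t=3: δ = [1.526e-05, 1.144e-05, 5.722e-06, 3.433e-05, 7.629e-06]  ψ = [4, 1, 1, 1, 4]  (obs o_3=1)
backtrack: best end state = 3; path = [2, 4, 1, 3]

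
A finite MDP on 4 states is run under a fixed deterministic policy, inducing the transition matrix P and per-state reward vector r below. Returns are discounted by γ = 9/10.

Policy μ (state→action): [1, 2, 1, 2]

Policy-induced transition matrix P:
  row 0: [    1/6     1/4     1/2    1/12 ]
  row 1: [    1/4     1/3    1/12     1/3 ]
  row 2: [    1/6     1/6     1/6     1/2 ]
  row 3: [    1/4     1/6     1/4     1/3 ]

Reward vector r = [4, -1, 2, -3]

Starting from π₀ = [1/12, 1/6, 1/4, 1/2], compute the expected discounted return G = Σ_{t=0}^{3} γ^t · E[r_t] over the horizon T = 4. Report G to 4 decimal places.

t=0: π = [0.0833, 0.1667, 0.2500, 0.5000], E[r] = -0.8333, γ^t·E[r] = -0.833333, running G = -0.833333
t=1: π = [0.2222, 0.2014, 0.2222, 0.3542], E[r] = 0.0694, γ^t·E[r] = 0.062500, running G = -0.770833
t=2: π = [0.2130, 0.2188, 0.2535, 0.3148], E[r] = 0.1956, γ^t·E[r] = 0.158438, running G = -0.612396
t=3: π = [0.2111, 0.2209, 0.2457, 0.3223], E[r] = 0.1480, γ^t·E[r] = 0.107859, running G = -0.504536

G = -0.5045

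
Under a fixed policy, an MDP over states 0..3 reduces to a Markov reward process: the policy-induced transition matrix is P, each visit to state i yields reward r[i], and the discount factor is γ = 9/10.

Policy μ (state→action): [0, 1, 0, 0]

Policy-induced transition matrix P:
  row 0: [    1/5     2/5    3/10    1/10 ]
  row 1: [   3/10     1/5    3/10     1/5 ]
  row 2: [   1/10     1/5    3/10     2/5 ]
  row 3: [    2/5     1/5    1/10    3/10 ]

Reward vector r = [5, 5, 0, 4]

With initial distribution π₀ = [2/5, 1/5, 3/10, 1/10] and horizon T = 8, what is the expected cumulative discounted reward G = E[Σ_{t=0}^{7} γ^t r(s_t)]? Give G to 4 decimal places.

G = 19.6997

t=0: π = [0.4000, 0.2000, 0.3000, 0.1000], E[r] = 3.4000, γ^t·E[r] = 3.400000, running G = 3.400000
t=1: π = [0.2100, 0.2800, 0.2800, 0.2300], E[r] = 3.3700, γ^t·E[r] = 3.033000, running G = 6.433000
t=2: π = [0.2460, 0.2420, 0.2540, 0.2580], E[r] = 3.4720, γ^t·E[r] = 2.812320, running G = 9.245320
t=3: π = [0.2504, 0.2492, 0.2484, 0.2520], E[r] = 3.5060, γ^t·E[r] = 2.555874, running G = 11.801194
t=4: π = [0.2505, 0.2501, 0.2496, 0.2498], E[r] = 3.5022, γ^t·E[r] = 2.297767, running G = 14.098961
t=5: π = [0.2500, 0.2501, 0.2500, 0.2499], E[r] = 3.5000, γ^t·E[r] = 2.066706, running G = 16.165667
t=6: π = [0.2500, 0.2500, 0.2500, 0.2500], E[r] = 3.4999, γ^t·E[r] = 1.859972, running G = 18.025639
t=7: π = [0.2500, 0.2500, 0.2500, 0.2500], E[r] = 3.5000, γ^t·E[r] = 1.674031, running G = 19.699670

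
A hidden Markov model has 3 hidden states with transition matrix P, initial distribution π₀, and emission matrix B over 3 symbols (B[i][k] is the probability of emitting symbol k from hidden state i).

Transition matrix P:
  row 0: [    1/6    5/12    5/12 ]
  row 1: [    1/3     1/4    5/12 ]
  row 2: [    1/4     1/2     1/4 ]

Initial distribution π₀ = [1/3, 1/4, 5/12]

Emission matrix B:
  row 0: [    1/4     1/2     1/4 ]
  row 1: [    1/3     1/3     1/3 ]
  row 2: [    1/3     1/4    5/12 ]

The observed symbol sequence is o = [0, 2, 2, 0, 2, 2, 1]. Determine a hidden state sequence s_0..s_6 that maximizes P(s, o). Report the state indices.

t=0: δ = [8.333e-02, 8.333e-02, 1.389e-01]  (obs o_0=0)
t=1: δ = [8.681e-03, 2.315e-02, 1.447e-02]  ψ = [2, 2, 0]  (obs o_1=2)
t=2: δ = [1.929e-03, 2.411e-03, 4.019e-03]  ψ = [1, 2, 1]  (obs o_2=2)
t=3: δ = [2.512e-04, 6.698e-04, 3.349e-04]  ψ = [2, 2, 1]  (obs o_3=0)
t=4: δ = [5.582e-05, 5.582e-05, 1.163e-04]  ψ = [1, 1, 1]  (obs o_4=2)
t=5: δ = [7.268e-06, 1.938e-05, 1.211e-05]  ψ = [2, 2, 2]  (obs o_5=2)
t=6: δ = [3.230e-06, 2.019e-06, 2.019e-06]  ψ = [1, 2, 1]  (obs o_6=1)
backtrack: best end state = 0; path = [2, 1, 2, 1, 2, 1, 0]

path = [2, 1, 2, 1, 2, 1, 0]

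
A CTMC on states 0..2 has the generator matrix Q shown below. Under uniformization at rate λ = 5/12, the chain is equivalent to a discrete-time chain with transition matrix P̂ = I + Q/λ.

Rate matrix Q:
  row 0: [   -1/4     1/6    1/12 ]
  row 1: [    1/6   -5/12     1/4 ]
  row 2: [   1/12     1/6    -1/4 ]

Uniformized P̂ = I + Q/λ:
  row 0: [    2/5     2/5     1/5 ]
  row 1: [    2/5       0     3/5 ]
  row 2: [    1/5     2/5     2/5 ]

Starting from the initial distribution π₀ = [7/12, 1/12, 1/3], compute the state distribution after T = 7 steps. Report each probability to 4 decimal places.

t=0: π = [0.5833, 0.0833, 0.3333]
t=1: π = [0.3333, 0.3667, 0.3000]
t=2: π = [0.3400, 0.2533, 0.4067]
t=3: π = [0.3187, 0.2987, 0.3827]
t=4: π = [0.3235, 0.2805, 0.3960]
t=5: π = [0.3208, 0.2878, 0.3914]
t=6: π = [0.3217, 0.2849, 0.3934]
t=7: π = [0.3213, 0.2860, 0.3926]

π = [0.3213, 0.2860, 0.3926]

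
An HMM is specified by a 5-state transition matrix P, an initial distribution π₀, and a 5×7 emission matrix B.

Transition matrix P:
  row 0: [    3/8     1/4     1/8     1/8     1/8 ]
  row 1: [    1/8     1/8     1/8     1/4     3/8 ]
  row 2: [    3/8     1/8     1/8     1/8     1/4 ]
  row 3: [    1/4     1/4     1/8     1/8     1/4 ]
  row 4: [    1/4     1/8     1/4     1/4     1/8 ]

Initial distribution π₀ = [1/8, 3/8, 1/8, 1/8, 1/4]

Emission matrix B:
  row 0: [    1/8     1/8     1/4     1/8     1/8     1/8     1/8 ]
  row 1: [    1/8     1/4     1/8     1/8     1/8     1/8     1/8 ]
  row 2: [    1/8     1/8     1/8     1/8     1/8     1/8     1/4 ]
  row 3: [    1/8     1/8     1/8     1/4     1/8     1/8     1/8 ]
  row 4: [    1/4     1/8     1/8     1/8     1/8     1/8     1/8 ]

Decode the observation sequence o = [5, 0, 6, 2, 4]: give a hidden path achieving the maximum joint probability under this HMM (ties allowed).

path = [1, 4, 2, 0, 0]

t=0: δ = [1.562e-02, 4.688e-02, 1.562e-02, 1.562e-02, 3.125e-02]  (obs o_0=5)
t=1: δ = [9.766e-04, 7.324e-04, 9.766e-04, 1.465e-03, 4.395e-03]  ψ = [4, 1, 4, 1, 1]  (obs o_1=0)
t=2: δ = [1.373e-04, 6.866e-05, 2.747e-04, 1.373e-04, 6.866e-05]  ψ = [4, 4, 4, 4, 4]  (obs o_2=6)
t=3: δ = [2.575e-05, 4.292e-06, 4.292e-06, 4.292e-06, 8.583e-06]  ψ = [2, 0, 2, 2, 2]  (obs o_3=2)
t=4: δ = [1.207e-06, 8.047e-07, 4.023e-07, 4.023e-07, 4.023e-07]  ψ = [0, 0, 0, 0, 0]  (obs o_4=4)
backtrack: best end state = 0; path = [1, 4, 2, 0, 0]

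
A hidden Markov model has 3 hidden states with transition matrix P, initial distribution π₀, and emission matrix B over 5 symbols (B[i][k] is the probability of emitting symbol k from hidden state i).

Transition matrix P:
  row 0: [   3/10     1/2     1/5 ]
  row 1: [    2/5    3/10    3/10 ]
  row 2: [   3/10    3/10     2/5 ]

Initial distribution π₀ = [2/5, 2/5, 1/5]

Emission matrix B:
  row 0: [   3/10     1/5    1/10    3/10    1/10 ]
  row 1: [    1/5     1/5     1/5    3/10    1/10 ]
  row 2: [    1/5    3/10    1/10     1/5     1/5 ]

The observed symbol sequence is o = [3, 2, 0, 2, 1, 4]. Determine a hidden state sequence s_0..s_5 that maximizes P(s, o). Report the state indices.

t=0: δ = [1.200e-01, 1.200e-01, 4.000e-02]  (obs o_0=3)
t=1: δ = [4.800e-03, 1.200e-02, 3.600e-03]  ψ = [1, 0, 1]  (obs o_1=2)
t=2: δ = [1.440e-03, 7.200e-04, 7.200e-04]  ψ = [1, 1, 1]  (obs o_2=0)
t=3: δ = [4.320e-05, 1.440e-04, 2.880e-05]  ψ = [0, 0, 0]  (obs o_3=2)
t=4: δ = [1.152e-05, 8.640e-06, 1.296e-05]  ψ = [1, 1, 1]  (obs o_4=1)
t=5: δ = [3.888e-07, 5.760e-07, 1.037e-06]  ψ = [2, 0, 2]  (obs o_5=4)
backtrack: best end state = 2; path = [0, 1, 0, 1, 2, 2]

path = [0, 1, 0, 1, 2, 2]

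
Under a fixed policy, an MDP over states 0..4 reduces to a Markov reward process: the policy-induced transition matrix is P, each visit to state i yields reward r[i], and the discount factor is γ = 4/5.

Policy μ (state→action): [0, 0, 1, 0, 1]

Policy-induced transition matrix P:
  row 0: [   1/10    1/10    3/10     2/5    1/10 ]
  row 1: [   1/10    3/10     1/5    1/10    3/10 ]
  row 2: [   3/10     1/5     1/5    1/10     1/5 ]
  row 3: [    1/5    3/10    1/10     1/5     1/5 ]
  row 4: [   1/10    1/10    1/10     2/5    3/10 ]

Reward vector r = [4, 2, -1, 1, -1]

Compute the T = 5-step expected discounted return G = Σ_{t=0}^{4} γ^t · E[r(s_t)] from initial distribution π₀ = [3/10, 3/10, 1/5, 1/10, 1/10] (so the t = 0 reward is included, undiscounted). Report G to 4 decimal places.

G = 3.6441

t=0: π = [0.3000, 0.3000, 0.2000, 0.1000, 0.1000], E[r] = 1.6000, γ^t·E[r] = 1.600000, running G = 1.600000
t=1: π = [0.1500, 0.2000, 0.2100, 0.2300, 0.2100], E[r] = 0.8100, γ^t·E[r] = 0.648000, running G = 2.248000
t=2: π = [0.1650, 0.2070, 0.1710, 0.2310, 0.2260], E[r] = 0.9080, γ^t·E[r] = 0.581120, running G = 2.829120
t=3: π = [0.1573, 0.2047, 0.1708, 0.2404, 0.2268], E[r] = 0.8814, γ^t·E[r] = 0.451277, running G = 3.280397
t=4: π = [0.1582, 0.2061, 0.1690, 0.2393, 0.2274], E[r] = 0.8878, γ^t·E[r] = 0.363659, running G = 3.644056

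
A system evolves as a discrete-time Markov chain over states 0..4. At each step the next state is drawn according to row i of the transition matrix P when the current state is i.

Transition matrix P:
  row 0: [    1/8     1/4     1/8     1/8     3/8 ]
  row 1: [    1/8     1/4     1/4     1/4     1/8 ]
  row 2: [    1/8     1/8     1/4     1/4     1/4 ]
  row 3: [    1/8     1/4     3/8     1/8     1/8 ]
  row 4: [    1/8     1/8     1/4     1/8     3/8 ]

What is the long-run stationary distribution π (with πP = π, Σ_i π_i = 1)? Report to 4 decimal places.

Balance equations π_j = Σ_i π_i·P[i][j]:
  π_0 = 1/8·π_0 + 1/8·π_1 + 1/8·π_2 + 1/8·π_3 + 1/8·π_4
  π_1 = 1/4·π_0 + 1/4·π_1 + 1/8·π_2 + 1/4·π_3 + 1/8·π_4
  π_2 = 1/8·π_0 + 1/4·π_1 + 1/4·π_2 + 3/8·π_3 + 1/4·π_4
  π_3 = 1/8·π_0 + 1/4·π_1 + 1/4·π_2 + 1/8·π_3 + 1/8·π_4
  normalize: π_0 + π_1 + π_2 + π_3 + π_4 = 1
Solving the linear system gives exactly π = [1/8, 323/1732, 445/1732, 625/3464, 435/1732].

π = [0.1250, 0.1865, 0.2569, 0.1804, 0.2512]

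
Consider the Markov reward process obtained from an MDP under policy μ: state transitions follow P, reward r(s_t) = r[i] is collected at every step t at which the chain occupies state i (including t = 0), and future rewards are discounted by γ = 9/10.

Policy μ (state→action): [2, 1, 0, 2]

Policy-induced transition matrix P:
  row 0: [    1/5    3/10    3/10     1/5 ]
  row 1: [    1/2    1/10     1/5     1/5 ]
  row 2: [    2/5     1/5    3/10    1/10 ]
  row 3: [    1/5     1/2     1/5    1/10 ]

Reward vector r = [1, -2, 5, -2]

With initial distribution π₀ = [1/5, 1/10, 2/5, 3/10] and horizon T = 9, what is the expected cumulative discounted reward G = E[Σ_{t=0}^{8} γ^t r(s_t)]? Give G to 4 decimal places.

G = 5.4566

t=0: π = [0.2000, 0.1000, 0.4000, 0.3000], E[r] = 1.4000, γ^t·E[r] = 1.400000, running G = 1.400000
t=1: π = [0.3100, 0.3000, 0.2600, 0.1300], E[r] = 0.7500, γ^t·E[r] = 0.675000, running G = 2.075000
t=2: π = [0.3420, 0.2400, 0.2570, 0.1610], E[r] = 0.8250, γ^t·E[r] = 0.668250, running G = 2.743250
t=3: π = [0.3234, 0.2585, 0.2599, 0.1582], E[r] = 0.7895, γ^t·E[r] = 0.575546, running G = 3.318796
t=4: π = [0.3295, 0.2540, 0.2583, 0.1582], E[r] = 0.7969, γ^t·E[r] = 0.522846, running G = 3.841642
t=5: π = [0.3279, 0.2550, 0.2588, 0.1583], E[r] = 0.7951, γ^t·E[r] = 0.469472, running G = 4.311114
t=6: π = [0.3283, 0.2548, 0.2587, 0.1583], E[r] = 0.7954, γ^t·E[r] = 0.422725, running G = 4.733838
t=7: π = [0.3282, 0.2548, 0.2587, 0.1583], E[r] = 0.7954, γ^t·E[r] = 0.380416, running G = 5.114254
t=8: π = [0.3282, 0.2548, 0.2587, 0.1583], E[r] = 0.7954, γ^t·E[r] = 0.342380, running G = 5.456634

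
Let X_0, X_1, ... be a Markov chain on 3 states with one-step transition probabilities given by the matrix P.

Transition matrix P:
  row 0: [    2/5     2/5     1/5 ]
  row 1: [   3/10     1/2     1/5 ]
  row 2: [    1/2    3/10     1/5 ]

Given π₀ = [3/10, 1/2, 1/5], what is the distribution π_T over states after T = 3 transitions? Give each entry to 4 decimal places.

π = [0.3777, 0.4223, 0.2000]

t=0: π = [0.3000, 0.5000, 0.2000]
t=1: π = [0.3700, 0.4300, 0.2000]
t=2: π = [0.3770, 0.4230, 0.2000]
t=3: π = [0.3777, 0.4223, 0.2000]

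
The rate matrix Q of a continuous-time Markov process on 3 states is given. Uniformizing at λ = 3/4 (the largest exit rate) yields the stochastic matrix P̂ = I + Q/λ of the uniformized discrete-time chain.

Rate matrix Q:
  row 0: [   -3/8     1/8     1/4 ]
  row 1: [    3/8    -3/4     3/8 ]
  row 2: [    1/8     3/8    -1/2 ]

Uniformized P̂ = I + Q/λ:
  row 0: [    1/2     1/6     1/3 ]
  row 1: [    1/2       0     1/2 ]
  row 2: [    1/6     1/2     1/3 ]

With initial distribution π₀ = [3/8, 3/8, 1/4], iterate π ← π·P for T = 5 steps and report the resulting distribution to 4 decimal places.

t=0: π = [0.3750, 0.3750, 0.2500]
t=1: π = [0.4167, 0.1875, 0.3958]
t=2: π = [0.3681, 0.2674, 0.3646]
t=3: π = [0.3785, 0.2436, 0.3779]
t=4: π = [0.3740, 0.2520, 0.3739]
t=5: π = [0.3754, 0.2493, 0.3753]

π = [0.3754, 0.2493, 0.3753]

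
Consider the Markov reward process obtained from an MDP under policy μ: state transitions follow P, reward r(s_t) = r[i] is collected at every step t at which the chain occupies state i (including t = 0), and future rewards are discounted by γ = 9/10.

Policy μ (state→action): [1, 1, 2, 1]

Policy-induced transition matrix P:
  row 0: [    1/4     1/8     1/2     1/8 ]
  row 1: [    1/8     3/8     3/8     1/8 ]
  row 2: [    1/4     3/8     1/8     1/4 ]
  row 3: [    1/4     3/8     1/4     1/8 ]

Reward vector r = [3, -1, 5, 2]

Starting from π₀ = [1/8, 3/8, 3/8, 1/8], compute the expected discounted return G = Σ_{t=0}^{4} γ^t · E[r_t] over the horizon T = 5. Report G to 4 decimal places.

t=0: π = [0.1250, 0.3750, 0.3750, 0.1250], E[r] = 2.1250, γ^t·E[r] = 2.125000, running G = 2.125000
t=1: π = [0.2031, 0.3438, 0.2813, 0.1719], E[r] = 2.0156, γ^t·E[r] = 1.814063, running G = 3.939063
t=2: π = [0.2070, 0.3242, 0.3086, 0.1602], E[r] = 2.1602, γ^t·E[r] = 1.749727, running G = 5.688789
t=3: π = [0.2095, 0.3232, 0.3037, 0.1636], E[r] = 2.1509, γ^t·E[r] = 1.567991, running G = 7.256780
t=4: π = [0.2096, 0.3226, 0.3048, 0.1630], E[r] = 2.1561, γ^t·E[r] = 1.414636, running G = 8.671415

G = 8.6714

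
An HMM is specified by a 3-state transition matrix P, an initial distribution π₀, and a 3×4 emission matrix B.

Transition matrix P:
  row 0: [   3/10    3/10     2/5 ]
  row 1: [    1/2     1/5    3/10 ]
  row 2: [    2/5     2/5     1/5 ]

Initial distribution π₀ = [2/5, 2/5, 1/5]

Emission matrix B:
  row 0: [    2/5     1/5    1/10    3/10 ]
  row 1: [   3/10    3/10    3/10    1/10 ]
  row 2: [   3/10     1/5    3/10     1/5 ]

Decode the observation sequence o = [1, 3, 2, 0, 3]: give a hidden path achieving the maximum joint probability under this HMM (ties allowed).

t=0: δ = [8.000e-02, 1.200e-01, 4.000e-02]  (obs o_0=1)
t=1: δ = [1.800e-02, 2.400e-03, 7.200e-03]  ψ = [1, 0, 1]  (obs o_1=3)
t=2: δ = [5.400e-04, 1.620e-03, 2.160e-03]  ψ = [0, 0, 0]  (obs o_2=2)
t=3: δ = [3.456e-04, 2.592e-04, 1.458e-04]  ψ = [2, 2, 1]  (obs o_3=0)
t=4: δ = [3.888e-05, 1.037e-05, 2.765e-05]  ψ = [1, 0, 0]  (obs o_4=3)
backtrack: best end state = 0; path = [1, 0, 2, 1, 0]

path = [1, 0, 2, 1, 0]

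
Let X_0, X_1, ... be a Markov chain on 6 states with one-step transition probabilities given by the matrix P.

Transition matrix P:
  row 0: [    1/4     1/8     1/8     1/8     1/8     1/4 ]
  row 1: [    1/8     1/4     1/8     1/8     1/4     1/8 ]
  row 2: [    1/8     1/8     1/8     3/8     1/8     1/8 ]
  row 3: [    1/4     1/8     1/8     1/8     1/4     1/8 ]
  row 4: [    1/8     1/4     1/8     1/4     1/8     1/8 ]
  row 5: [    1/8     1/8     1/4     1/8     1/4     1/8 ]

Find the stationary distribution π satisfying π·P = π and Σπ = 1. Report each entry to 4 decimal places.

Balance equations π_j = Σ_i π_i·P[i][j]:
  π_0 = 1/4·π_0 + 1/8·π_1 + 1/8·π_2 + 1/4·π_3 + 1/8·π_4 + 1/8·π_5
  π_1 = 1/8·π_0 + 1/4·π_1 + 1/8·π_2 + 1/8·π_3 + 1/4·π_4 + 1/8·π_5
  π_2 = 1/8·π_0 + 1/8·π_1 + 1/8·π_2 + 1/8·π_3 + 1/8·π_4 + 1/4·π_5
  π_3 = 1/8·π_0 + 1/8·π_1 + 3/8·π_2 + 1/8·π_3 + 1/4·π_4 + 1/8·π_5
  π_4 = 1/8·π_0 + 1/4·π_1 + 1/8·π_2 + 1/4·π_3 + 1/8·π_4 + 1/4·π_5
  normalize: π_0 + π_1 + π_2 + π_3 + π_4 + π_5 = 1
Solving the linear system gives exactly π = [5465/32303, 5480/32303, 4628/32303, 5952/32303, 6057/32303, 4721/32303].

π = [0.1692, 0.1696, 0.1433, 0.1843, 0.1875, 0.1461]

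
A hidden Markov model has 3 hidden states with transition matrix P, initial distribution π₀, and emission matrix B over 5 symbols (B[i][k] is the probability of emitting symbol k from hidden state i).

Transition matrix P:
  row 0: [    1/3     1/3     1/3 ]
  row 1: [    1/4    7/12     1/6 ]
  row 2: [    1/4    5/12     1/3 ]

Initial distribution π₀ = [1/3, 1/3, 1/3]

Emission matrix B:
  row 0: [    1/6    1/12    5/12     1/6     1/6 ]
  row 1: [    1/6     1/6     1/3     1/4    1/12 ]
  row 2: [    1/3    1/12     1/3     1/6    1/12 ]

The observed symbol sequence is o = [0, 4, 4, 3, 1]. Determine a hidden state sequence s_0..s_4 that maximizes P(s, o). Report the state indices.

t=0: δ = [5.556e-02, 5.556e-02, 1.111e-01]  (obs o_0=0)
t=1: δ = [4.630e-03, 3.858e-03, 3.086e-03]  ψ = [2, 2, 2]  (obs o_1=4)
t=2: δ = [2.572e-04, 1.875e-04, 1.286e-04]  ψ = [0, 1, 0]  (obs o_2=4)
t=3: δ = [1.429e-05, 2.735e-05, 1.429e-05]  ψ = [0, 1, 0]  (obs o_3=3)
t=4: δ = [5.698e-07, 2.659e-06, 3.969e-07]  ψ = [1, 1, 0]  (obs o_4=1)
backtrack: best end state = 1; path = [2, 1, 1, 1, 1]

path = [2, 1, 1, 1, 1]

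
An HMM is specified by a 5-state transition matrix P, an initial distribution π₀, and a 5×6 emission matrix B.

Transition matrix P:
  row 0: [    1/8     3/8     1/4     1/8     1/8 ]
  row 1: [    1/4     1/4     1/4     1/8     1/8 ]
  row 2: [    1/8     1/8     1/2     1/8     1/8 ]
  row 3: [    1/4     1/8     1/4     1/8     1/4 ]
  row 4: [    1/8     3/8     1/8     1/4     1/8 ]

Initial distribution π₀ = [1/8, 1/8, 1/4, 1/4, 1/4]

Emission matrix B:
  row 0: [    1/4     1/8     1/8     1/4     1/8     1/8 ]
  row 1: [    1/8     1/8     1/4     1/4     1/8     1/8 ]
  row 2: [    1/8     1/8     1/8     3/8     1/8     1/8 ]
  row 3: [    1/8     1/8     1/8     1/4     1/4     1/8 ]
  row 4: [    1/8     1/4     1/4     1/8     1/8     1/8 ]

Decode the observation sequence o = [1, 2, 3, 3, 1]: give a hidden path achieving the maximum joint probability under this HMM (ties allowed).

path = [4, 1, 2, 2, 2]

t=0: δ = [1.562e-02, 1.562e-02, 3.125e-02, 3.125e-02, 6.250e-02]  (obs o_0=1)
t=1: δ = [9.766e-04, 5.859e-03, 1.953e-03, 1.953e-03, 1.953e-03]  ψ = [3, 4, 2, 4, 3]  (obs o_1=2)
t=2: δ = [3.662e-04, 3.662e-04, 5.493e-04, 1.831e-04, 9.155e-05]  ψ = [1, 1, 1, 1, 1]  (obs o_2=3)
t=3: δ = [2.289e-05, 3.433e-05, 1.030e-04, 1.717e-05, 8.583e-06]  ψ = [1, 0, 2, 2, 2]  (obs o_3=3)
t=4: δ = [1.609e-06, 1.609e-06, 6.437e-06, 1.609e-06, 3.219e-06]  ψ = [2, 2, 2, 2, 2]  (obs o_4=1)
backtrack: best end state = 2; path = [4, 1, 2, 2, 2]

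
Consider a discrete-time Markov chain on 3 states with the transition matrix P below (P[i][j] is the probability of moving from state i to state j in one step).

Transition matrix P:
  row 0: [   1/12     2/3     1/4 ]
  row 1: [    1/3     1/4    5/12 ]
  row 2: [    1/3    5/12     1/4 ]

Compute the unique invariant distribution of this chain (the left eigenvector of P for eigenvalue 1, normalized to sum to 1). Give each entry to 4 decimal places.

Balance equations π_j = Σ_i π_i·P[i][j]:
  π_0 = 1/12·π_0 + 1/3·π_1 + 1/3·π_2
  π_1 = 2/3·π_0 + 1/4·π_1 + 5/12·π_2
  normalize: π_0 + π_1 + π_2 = 1
Solving the linear system gives exactly π = [4/15, 29/70, 67/210].

π = [0.2667, 0.4143, 0.3190]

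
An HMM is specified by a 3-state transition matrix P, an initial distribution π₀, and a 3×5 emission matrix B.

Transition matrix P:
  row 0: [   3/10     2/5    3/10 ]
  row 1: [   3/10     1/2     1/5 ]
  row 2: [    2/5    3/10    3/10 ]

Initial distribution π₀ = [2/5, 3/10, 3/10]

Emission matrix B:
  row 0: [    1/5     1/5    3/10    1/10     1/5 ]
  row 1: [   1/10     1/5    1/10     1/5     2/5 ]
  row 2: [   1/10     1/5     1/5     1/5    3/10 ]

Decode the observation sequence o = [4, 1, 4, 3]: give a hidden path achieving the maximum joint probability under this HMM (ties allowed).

path = [1, 1, 1, 1]

t=0: δ = [8.000e-02, 1.200e-01, 9.000e-02]  (obs o_0=4)
t=1: δ = [7.200e-03, 1.200e-02, 5.400e-03]  ψ = [1, 1, 2]  (obs o_1=1)
t=2: δ = [7.200e-04, 2.400e-03, 7.200e-04]  ψ = [1, 1, 1]  (obs o_2=4)
t=3: δ = [7.200e-05, 2.400e-04, 9.600e-05]  ψ = [1, 1, 1]  (obs o_3=3)
backtrack: best end state = 1; path = [1, 1, 1, 1]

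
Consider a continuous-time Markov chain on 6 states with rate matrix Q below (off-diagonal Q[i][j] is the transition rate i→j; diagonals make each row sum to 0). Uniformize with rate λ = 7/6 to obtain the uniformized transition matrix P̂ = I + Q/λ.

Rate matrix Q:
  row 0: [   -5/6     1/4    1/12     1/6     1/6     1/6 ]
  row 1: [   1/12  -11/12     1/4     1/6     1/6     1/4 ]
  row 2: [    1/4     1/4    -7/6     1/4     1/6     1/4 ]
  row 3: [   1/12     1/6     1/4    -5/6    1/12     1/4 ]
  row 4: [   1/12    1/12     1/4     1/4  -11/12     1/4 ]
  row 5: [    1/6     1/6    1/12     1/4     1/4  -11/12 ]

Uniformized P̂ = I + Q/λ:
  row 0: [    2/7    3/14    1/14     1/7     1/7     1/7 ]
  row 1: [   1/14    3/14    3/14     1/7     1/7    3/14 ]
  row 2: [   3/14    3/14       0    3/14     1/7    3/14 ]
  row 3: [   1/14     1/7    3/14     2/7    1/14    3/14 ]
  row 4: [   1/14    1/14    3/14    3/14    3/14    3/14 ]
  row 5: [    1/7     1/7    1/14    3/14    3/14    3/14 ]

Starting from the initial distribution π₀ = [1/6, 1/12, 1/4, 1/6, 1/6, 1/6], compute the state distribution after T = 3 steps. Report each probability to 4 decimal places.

π = [0.1348, 0.1631, 0.1361, 0.2077, 0.1536, 0.2046]

t=0: π = [0.1667, 0.0833, 0.2500, 0.1667, 0.1667, 0.1667]
t=1: π = [0.1548, 0.1667, 0.1131, 0.2083, 0.1548, 0.2024]
t=2: π = [0.1352, 0.1628, 0.1390, 0.2062, 0.1535, 0.2032]
t=3: π = [0.1348, 0.1631, 0.1361, 0.2077, 0.1536, 0.2046]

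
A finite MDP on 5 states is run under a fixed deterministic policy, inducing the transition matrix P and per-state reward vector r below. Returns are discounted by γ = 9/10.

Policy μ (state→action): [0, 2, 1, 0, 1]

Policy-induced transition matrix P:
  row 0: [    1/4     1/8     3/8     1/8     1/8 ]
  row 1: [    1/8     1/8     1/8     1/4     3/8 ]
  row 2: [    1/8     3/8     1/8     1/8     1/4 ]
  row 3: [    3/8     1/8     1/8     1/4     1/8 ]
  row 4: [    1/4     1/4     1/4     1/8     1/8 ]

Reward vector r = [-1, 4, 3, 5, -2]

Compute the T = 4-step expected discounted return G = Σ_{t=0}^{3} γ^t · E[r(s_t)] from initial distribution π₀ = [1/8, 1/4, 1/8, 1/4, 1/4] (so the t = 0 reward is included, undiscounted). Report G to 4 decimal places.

t=0: π = [0.1250, 0.2500, 0.1250, 0.2500, 0.2500], E[r] = 2.0000, γ^t·E[r] = 2.000000, running G = 2.000000
t=1: π = [0.2344, 0.1875, 0.1875, 0.1875, 0.2031], E[r] = 1.6094, γ^t·E[r] = 1.448438, running G = 3.448438
t=2: π = [0.2266, 0.1973, 0.2090, 0.1719, 0.1953], E[r] = 1.6582, γ^t·E[r] = 1.343145, running G = 4.791582
t=3: π = [0.2207, 0.2017, 0.2061, 0.1711, 0.2004], E[r] = 1.6589, γ^t·E[r] = 1.209364, running G = 6.000946

G = 6.0009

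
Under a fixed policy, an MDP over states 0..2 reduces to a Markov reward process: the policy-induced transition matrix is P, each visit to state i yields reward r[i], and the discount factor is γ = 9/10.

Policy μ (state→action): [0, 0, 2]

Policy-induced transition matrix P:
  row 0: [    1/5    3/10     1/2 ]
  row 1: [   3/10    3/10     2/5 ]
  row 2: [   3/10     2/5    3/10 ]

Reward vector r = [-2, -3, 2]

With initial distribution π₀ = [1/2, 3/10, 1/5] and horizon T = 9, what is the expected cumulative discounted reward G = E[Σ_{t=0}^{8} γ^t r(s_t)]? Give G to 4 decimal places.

t=0: π = [0.5000, 0.3000, 0.2000], E[r] = -1.5000, γ^t·E[r] = -1.500000, running G = -1.500000
t=1: π = [0.2500, 0.3200, 0.4300], E[r] = -0.6000, γ^t·E[r] = -0.540000, running G = -2.040000
t=2: π = [0.2750, 0.3430, 0.3820], E[r] = -0.8150, γ^t·E[r] = -0.660150, running G = -2.700150
t=3: π = [0.2725, 0.3382, 0.3893], E[r] = -0.7810, γ^t·E[r] = -0.569349, running G = -3.269499
t=4: π = [0.2728, 0.3389, 0.3883], E[r] = -0.7857, γ^t·E[r] = -0.515465, running G = -3.784964
t=5: π = [0.2727, 0.3388, 0.3884], E[r] = -0.7851, γ^t·E[r] = -0.463570, running G = -4.248534
t=6: π = [0.2727, 0.3388, 0.3884], E[r] = -0.7851, γ^t·E[r] = -0.417251, running G = -4.665785
t=7: π = [0.2727, 0.3388, 0.3884], E[r] = -0.7851, γ^t·E[r] = -0.375522, running G = -5.041307
t=8: π = [0.2727, 0.3388, 0.3884], E[r] = -0.7851, γ^t·E[r] = -0.337970, running G = -5.379277

G = -5.3793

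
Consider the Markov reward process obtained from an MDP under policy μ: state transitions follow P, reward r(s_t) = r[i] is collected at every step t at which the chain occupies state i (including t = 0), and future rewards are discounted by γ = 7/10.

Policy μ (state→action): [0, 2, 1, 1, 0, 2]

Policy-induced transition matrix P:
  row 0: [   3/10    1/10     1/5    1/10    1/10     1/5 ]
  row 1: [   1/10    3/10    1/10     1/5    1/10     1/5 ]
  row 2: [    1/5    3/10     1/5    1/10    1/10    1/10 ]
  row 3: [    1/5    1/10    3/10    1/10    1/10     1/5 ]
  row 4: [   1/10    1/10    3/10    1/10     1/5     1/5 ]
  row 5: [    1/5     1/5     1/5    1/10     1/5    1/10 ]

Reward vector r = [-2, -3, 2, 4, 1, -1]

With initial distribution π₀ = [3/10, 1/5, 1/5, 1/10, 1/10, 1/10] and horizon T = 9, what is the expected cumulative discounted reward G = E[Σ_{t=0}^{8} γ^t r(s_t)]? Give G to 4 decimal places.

t=0: π = [0.3000, 0.2000, 0.2000, 0.1000, 0.1000, 0.1000], E[r] = -0.4000, γ^t·E[r] = -0.400000, running G = -0.400000
t=1: π = [0.2000, 0.1900, 0.2000, 0.1200, 0.1200, 0.1700], E[r] = -0.1400, γ^t·E[r] = -0.098000, running G = -0.498000
t=2: π = [0.1890, 0.1950, 0.2050, 0.1190, 0.1290, 0.1630], E[r] = -0.1110, γ^t·E[r] = -0.054390, running G = -0.552390
t=3: π = [0.1865, 0.1963, 0.2053, 0.1195, 0.1292, 0.1632], E[r] = -0.1073, γ^t·E[r] = -0.036804, running G = -0.589194
t=4: π = [0.1861, 0.1966, 0.2052, 0.1196, 0.1292, 0.1632], E[r] = -0.1070, γ^t·E[r] = -0.025698, running G = -0.614892
t=5: π = [0.1860, 0.1967, 0.2052, 0.1197, 0.1292, 0.1632], E[r] = -0.1069, γ^t·E[r] = -0.017973, running G = -0.632865
t=6: π = [0.1860, 0.1967, 0.2052, 0.1197, 0.1292, 0.1632], E[r] = -0.1069, γ^t·E[r] = -0.012579, running G = -0.645443
t=7: π = [0.1860, 0.1967, 0.2052, 0.1197, 0.1292, 0.1632], E[r] = -0.1069, γ^t·E[r] = -0.008805, running G = -0.654248
t=8: π = [0.1860, 0.1967, 0.2052, 0.1197, 0.1292, 0.1632], E[r] = -0.1069, γ^t·E[r] = -0.006163, running G = -0.660412

G = -0.6604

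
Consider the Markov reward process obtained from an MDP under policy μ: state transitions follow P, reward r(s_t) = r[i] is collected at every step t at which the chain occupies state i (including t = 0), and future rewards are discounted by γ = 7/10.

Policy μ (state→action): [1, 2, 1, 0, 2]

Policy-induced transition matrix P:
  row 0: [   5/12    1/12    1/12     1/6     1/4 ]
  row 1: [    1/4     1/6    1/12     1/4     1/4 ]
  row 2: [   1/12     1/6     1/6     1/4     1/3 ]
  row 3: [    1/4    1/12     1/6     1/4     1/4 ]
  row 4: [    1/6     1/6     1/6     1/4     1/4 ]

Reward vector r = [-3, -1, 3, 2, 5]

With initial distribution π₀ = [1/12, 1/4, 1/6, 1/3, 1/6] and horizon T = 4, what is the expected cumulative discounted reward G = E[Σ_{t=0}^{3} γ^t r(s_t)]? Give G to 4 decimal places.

t=0: π = [0.0833, 0.2500, 0.1667, 0.3333, 0.1667], E[r] = 1.5000, γ^t·E[r] = 1.500000, running G = 1.500000
t=1: π = [0.2222, 0.1319, 0.1389, 0.2431, 0.2639], E[r] = 1.4236, γ^t·E[r] = 0.996528, running G = 2.496528
t=2: π = [0.2419, 0.1279, 0.1372, 0.2315, 0.2616], E[r] = 1.3287, γ^t·E[r] = 0.651065, running G = 3.147593
t=3: π = [0.2457, 0.1272, 0.1359, 0.2298, 0.2614], E[r] = 1.3102, γ^t·E[r] = 0.449394, running G = 3.596986

G = 3.5970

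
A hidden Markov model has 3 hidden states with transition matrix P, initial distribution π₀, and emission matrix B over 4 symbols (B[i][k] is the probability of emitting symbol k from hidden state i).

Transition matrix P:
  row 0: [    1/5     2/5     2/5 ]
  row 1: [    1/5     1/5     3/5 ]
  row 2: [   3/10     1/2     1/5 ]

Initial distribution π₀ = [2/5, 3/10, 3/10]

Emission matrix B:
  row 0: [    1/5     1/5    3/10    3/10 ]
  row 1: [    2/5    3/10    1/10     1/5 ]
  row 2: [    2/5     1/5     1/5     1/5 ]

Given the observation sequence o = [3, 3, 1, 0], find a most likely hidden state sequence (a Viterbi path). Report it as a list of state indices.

path = [0, 2, 1, 2]

t=0: δ = [1.200e-01, 6.000e-02, 6.000e-02]  (obs o_0=3)
t=1: δ = [7.200e-03, 9.600e-03, 9.600e-03]  ψ = [0, 0, 0]  (obs o_1=3)
t=2: δ = [5.760e-04, 1.440e-03, 1.152e-03]  ψ = [2, 2, 1]  (obs o_2=1)
t=3: δ = [6.912e-05, 2.304e-04, 3.456e-04]  ψ = [2, 2, 1]  (obs o_3=0)
backtrack: best end state = 2; path = [0, 2, 1, 2]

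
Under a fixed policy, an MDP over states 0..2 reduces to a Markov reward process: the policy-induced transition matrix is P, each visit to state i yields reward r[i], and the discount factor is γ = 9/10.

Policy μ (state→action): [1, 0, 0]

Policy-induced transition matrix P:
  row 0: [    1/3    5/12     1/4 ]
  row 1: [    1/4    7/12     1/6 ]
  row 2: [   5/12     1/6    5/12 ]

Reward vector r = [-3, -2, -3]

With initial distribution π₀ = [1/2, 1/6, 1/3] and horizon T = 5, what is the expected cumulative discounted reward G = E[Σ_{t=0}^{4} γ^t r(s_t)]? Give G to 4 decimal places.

t=0: π = [0.5000, 0.1667, 0.3333], E[r] = -2.8333, γ^t·E[r] = -2.833333, running G = -2.833333
t=1: π = [0.3472, 0.3611, 0.2917], E[r] = -2.6389, γ^t·E[r] = -2.375000, running G = -5.208333
t=2: π = [0.3275, 0.4039, 0.2685], E[r] = -2.5961, γ^t·E[r] = -2.102813, running G = -7.311146
t=3: π = [0.3220, 0.4169, 0.2611], E[r] = -2.5831, γ^t·E[r] = -1.883109, running G = -9.194255
t=4: π = [0.3204, 0.4209, 0.2588], E[r] = -2.5791, γ^t·E[r] = -1.692167, running G = -10.886422

G = -10.8864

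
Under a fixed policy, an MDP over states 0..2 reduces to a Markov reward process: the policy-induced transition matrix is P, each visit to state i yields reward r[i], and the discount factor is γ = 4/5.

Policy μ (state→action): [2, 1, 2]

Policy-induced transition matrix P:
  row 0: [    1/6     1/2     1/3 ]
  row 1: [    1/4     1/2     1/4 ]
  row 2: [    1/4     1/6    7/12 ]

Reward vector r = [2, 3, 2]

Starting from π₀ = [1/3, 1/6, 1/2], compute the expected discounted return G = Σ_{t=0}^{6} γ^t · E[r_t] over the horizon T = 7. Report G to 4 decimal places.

G = 9.1106

t=0: π = [0.3333, 0.1667, 0.5000], E[r] = 2.1667, γ^t·E[r] = 2.166667, running G = 2.166667
t=1: π = [0.2222, 0.3333, 0.4444], E[r] = 2.3333, γ^t·E[r] = 1.866667, running G = 4.033333
t=2: π = [0.2315, 0.3519, 0.4167], E[r] = 2.3519, γ^t·E[r] = 1.505185, running G = 5.538519
t=3: π = [0.2307, 0.3611, 0.4082], E[r] = 2.3611, γ^t·E[r] = 1.208889, running G = 6.747407
t=4: π = [0.2308, 0.3639, 0.4053], E[r] = 2.3639, γ^t·E[r] = 0.968270, running G = 7.715677
t=5: π = [0.2308, 0.3649, 0.4043], E[r] = 2.3649, γ^t·E[r] = 0.774932, running G = 8.490609
t=6: π = [0.2308, 0.3652, 0.4040], E[r] = 2.3652, γ^t·E[r] = 0.620029, running G = 9.110639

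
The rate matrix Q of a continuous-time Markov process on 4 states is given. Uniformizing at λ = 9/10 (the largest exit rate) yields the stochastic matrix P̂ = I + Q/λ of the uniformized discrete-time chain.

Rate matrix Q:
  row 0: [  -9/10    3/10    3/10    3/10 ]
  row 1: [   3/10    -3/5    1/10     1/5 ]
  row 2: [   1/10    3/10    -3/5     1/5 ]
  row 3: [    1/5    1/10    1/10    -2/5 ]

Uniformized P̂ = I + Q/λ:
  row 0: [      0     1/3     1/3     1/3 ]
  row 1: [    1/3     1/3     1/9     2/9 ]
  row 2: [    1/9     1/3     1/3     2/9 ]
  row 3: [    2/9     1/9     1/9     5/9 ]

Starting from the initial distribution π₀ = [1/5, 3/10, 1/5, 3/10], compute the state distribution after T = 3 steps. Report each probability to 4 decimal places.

t=0: π = [0.2000, 0.3000, 0.2000, 0.3000]
t=1: π = [0.1889, 0.2667, 0.2000, 0.3444]
t=2: π = [0.1877, 0.2568, 0.1975, 0.3580]
t=3: π = [0.1871, 0.2538, 0.1967, 0.3624]

π = [0.1871, 0.2538, 0.1967, 0.3624]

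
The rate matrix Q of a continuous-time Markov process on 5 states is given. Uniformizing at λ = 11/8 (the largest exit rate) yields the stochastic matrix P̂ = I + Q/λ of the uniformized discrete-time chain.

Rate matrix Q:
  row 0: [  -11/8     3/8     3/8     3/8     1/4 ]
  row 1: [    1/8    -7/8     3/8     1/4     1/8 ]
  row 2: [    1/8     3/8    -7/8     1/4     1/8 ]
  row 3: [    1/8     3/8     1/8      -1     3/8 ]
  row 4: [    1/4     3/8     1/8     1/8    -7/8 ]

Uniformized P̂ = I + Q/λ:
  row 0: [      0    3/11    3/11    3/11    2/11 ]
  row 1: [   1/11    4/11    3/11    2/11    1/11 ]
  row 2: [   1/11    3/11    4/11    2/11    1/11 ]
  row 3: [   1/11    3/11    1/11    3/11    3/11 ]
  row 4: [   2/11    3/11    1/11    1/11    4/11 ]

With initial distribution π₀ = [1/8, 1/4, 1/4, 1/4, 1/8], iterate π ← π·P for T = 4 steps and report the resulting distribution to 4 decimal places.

t=0: π = [0.1250, 0.2500, 0.2500, 0.2500, 0.1250]
t=1: π = [0.0909, 0.2955, 0.2273, 0.2045, 0.1818]
t=2: π = [0.0992, 0.2996, 0.2231, 0.1921, 0.1860]
t=3: π = [0.0988, 0.3000, 0.2243, 0.1914, 0.1856]
t=4: π = [0.0988, 0.3000, 0.2246, 0.1913, 0.1853]

π = [0.0988, 0.3000, 0.2246, 0.1913, 0.1853]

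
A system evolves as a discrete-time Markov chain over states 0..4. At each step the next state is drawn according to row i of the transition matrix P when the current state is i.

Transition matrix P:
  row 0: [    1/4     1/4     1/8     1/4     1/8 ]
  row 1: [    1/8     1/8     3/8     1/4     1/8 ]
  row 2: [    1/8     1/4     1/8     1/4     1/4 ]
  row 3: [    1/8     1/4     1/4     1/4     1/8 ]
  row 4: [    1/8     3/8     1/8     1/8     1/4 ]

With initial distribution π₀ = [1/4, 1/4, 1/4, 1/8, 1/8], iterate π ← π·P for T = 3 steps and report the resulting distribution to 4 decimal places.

π = [0.1431, 0.2412, 0.2141, 0.2285, 0.1731]

t=0: π = [0.2500, 0.2500, 0.2500, 0.1250, 0.1250]
t=1: π = [0.1563, 0.2344, 0.2031, 0.2344, 0.1719]
t=2: π = [0.1445, 0.2422, 0.2129, 0.2285, 0.1719]
t=3: π = [0.1431, 0.2412, 0.2141, 0.2285, 0.1731]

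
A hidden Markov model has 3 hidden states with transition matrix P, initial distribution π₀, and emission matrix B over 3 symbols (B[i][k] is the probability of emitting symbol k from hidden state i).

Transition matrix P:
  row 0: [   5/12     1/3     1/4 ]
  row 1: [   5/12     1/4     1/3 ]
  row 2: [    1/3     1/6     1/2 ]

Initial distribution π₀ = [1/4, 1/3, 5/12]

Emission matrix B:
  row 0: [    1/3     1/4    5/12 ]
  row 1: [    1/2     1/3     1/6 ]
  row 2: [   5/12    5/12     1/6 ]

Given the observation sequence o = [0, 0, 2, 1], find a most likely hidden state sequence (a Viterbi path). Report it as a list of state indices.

path = [2, 2, 2, 2]

t=0: δ = [8.333e-02, 1.667e-01, 1.736e-01]  (obs o_0=0)
t=1: δ = [2.315e-02, 2.083e-02, 3.617e-02]  ψ = [1, 1, 2]  (obs o_1=0)
t=2: δ = [5.023e-03, 1.286e-03, 3.014e-03]  ψ = [2, 0, 2]  (obs o_2=2)
t=3: δ = [5.233e-04, 5.582e-04, 6.279e-04]  ψ = [0, 0, 2]  (obs o_3=1)
backtrack: best end state = 2; path = [2, 2, 2, 2]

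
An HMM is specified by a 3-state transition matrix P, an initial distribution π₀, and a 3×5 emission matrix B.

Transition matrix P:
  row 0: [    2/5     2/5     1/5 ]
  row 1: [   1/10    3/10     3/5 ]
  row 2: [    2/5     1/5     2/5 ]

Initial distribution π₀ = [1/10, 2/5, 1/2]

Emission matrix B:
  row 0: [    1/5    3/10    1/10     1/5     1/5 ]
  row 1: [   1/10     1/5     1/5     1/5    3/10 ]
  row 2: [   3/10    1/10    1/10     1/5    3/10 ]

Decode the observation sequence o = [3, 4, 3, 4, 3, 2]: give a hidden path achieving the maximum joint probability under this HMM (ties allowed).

t=0: δ = [2.000e-02, 8.000e-02, 1.000e-01]  (obs o_0=3)
t=1: δ = [8.000e-03, 7.200e-03, 1.440e-02]  ψ = [2, 1, 1]  (obs o_1=4)
t=2: δ = [1.152e-03, 6.400e-04, 1.152e-03]  ψ = [2, 0, 2]  (obs o_2=3)
t=3: δ = [9.216e-05, 1.382e-04, 1.382e-04]  ψ = [0, 0, 2]  (obs o_3=4)
t=4: δ = [1.106e-05, 8.294e-06, 1.659e-05]  ψ = [2, 1, 1]  (obs o_4=3)
t=5: δ = [6.636e-07, 8.847e-07, 6.636e-07]  ψ = [2, 0, 2]  (obs o_5=2)
backtrack: best end state = 1; path = [1, 2, 2, 2, 0, 1]

path = [1, 2, 2, 2, 0, 1]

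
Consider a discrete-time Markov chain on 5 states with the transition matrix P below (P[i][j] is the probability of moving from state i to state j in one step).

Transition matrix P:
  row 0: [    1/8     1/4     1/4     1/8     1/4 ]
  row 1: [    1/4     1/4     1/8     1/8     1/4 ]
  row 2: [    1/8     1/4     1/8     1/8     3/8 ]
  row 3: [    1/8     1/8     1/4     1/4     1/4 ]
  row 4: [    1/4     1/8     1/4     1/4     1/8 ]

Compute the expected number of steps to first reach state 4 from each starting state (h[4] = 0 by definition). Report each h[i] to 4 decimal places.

h = [3.6423, 3.6929, 3.2376, 3.6350, 0.0000]

First-step conditioning: h[4] = 0; for i ≠ 4, h[i] = 1 + Σ_k P[i][k]·h[k].
  h[0] = 1 + 1/8·h[0] + 1/4·h[1] + 1/4·h[2] + 1/8·h[3]
  h[1] = 1 + 1/4·h[0] + 1/4·h[1] + 1/8·h[2] + 1/8·h[3]
  h[2] = 1 + 1/8·h[0] + 1/4·h[1] + 1/8·h[2] + 1/8·h[3]
  h[3] = 1 + 1/8·h[0] + 1/8·h[1] + 1/4·h[2] + 1/4·h[3]
Solving the 4×4 linear system over states ≠ 4 gives exactly h = [448/123, 4088/1107, 3584/1107, 4024/1107, 0] (h[4] = 0 is the target).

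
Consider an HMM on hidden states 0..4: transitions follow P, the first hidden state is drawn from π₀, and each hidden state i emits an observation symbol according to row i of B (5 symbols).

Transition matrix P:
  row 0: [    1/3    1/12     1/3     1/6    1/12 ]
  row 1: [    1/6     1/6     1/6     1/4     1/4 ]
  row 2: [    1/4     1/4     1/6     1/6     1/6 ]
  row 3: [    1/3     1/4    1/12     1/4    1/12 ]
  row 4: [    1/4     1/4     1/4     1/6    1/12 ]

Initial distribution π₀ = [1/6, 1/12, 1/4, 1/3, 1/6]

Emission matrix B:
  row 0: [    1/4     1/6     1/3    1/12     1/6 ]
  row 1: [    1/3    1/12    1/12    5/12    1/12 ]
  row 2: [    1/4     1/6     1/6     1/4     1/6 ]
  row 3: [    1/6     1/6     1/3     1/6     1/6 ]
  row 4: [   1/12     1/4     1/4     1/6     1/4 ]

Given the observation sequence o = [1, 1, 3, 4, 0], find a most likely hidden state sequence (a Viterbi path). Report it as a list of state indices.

path = [3, 3, 1, 4, 1]

t=0: δ = [2.778e-02, 6.944e-03, 4.167e-02, 5.556e-02, 4.167e-02]  (obs o_0=1)
t=1: δ = [3.086e-03, 1.157e-03, 1.736e-03, 2.315e-03, 1.736e-03]  ψ = [3, 3, 4, 3, 2]  (obs o_1=1)
t=2: δ = [8.573e-05, 2.411e-04, 2.572e-04, 9.645e-05, 4.823e-05]  ψ = [0, 3, 0, 3, 1]  (obs o_2=3)
t=3: δ = [1.072e-05, 5.358e-06, 7.144e-06, 1.005e-05, 1.507e-05]  ψ = [2, 2, 2, 1, 1]  (obs o_3=4)
t=4: δ = [9.419e-07, 1.256e-06, 9.419e-07, 4.186e-07, 1.116e-07]  ψ = [4, 4, 4, 3, 1]  (obs o_4=0)
backtrack: best end state = 1; path = [3, 3, 1, 4, 1]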